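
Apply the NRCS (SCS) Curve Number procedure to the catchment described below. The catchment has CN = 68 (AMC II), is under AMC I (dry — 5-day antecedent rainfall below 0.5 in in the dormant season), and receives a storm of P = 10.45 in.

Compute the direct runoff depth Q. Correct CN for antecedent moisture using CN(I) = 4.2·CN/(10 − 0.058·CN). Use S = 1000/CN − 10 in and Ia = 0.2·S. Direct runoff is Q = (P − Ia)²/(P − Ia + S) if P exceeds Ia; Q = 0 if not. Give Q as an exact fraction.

Q = 3435483769/989696820 in ≈ 3.471 in

Adjust CN=68 to AMC I: 4.2·68/(10 − 0.058·68) → (1428/5) ÷ (757/125) = 35700/757 ≈ 47.160
Retention S: 1000/CN − 10 with CN=47.160 → S = 4000/357 ≈ 11.204 in
Initial abstraction Ia = S/5 = (4000/357)/5 = 800/357 ≈ 2.241 in
P − Ia = 10.450 − 2.241 = 58613/7140 ≈ 8.209 in (> 0, runoff occurs)
Runoff Q = (P−Ia)²/(P−Ia+S) = (8.209)²/(8.209+11.204) = 3435483769/989696820 ≈ 3.471 in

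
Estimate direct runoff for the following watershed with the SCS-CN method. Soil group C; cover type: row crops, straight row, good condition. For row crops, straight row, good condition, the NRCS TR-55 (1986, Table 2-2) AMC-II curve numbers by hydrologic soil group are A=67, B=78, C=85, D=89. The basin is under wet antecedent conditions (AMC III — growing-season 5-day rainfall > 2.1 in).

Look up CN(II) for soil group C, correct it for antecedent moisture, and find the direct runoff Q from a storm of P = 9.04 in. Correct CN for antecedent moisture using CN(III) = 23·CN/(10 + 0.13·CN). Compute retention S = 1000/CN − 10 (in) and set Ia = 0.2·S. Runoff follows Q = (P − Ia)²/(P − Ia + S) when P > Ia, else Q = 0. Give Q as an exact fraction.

NRCS table: row crops, straight row, good condition, soil group C → CN(II) = 85
Adjust CN=85 to AMC III: 23·85/(10 + 0.13·85) → 1955 ÷ (421/20) = 39100/421 ≈ 92.874
S = 1000/(39100/421) − 10 = 300/391 in ≈ 0.767 in
Ia = 0.2·(300/391) = 60/391 in ≈ 0.153 in
Excess rainfall: 9.040 − 0.153 = 8.887 in; P > Ia so Q > 0
Q: (86866/9775)² ÷ (94366/9775) = 3772850978/461213825 in (≈ 8.180 in)

Q = 3772850978/461213825 in ≈ 8.180 in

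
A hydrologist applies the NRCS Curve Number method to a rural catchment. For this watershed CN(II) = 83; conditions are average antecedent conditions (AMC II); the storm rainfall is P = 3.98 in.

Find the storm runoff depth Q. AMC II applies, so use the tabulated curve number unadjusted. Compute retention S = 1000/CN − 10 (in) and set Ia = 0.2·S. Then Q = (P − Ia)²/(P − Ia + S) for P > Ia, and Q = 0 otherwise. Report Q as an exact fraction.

Q = 219543489/96765550 in ≈ 2.269 in

Average conditions: CN = 83 (no AMC adjustment).
Max retention: S = 1000/83 − 10 = 170/83 in (≈ 2.048 in)
Ia = 0.2S: 0.2·2.048 = 0.410 in (exactly 34/83)
Since P=3.980 > Ia=0.410: effective rainfall P−Ia = 14817/4150 in
Q: (14817/4150)² ÷ (23317/4150) = 219543489/96765550 in (≈ 2.269 in)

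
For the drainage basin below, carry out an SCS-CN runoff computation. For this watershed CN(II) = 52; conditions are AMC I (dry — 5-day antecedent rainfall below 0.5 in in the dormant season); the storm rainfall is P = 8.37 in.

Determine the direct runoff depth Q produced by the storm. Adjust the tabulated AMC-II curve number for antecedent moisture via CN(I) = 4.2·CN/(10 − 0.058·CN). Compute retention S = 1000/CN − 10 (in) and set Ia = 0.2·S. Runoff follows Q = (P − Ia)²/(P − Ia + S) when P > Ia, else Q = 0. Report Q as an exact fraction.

CN(I) from CN(II)=52: (4.2·52)/(10 − 0.058·52) = 9100/291 ≈ 31.271
Retention S: 1000/CN − 10 with CN=31.271 → S = 2000/91 ≈ 21.978 in
Ia = 0.2S: 0.2·21.978 = 4.396 in (exactly 400/91)
Excess rainfall: 8.370 − 4.396 = 3.974 in; P > Ia so Q > 0
Q: (36167/9100)² ÷ (236167/9100) = 1308051889/2149119700 in (≈ 0.609 in)

Q = 1308051889/2149119700 in ≈ 0.609 in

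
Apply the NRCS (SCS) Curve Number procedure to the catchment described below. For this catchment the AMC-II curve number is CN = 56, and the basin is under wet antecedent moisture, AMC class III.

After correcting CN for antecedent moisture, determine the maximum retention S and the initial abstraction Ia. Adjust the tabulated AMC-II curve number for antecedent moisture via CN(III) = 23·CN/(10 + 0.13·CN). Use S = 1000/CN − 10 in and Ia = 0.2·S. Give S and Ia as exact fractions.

Wet (AMC III): CN(III) = 23·56/(10 + 0.13·56) = 1288/(432/25) = 4025/54 ≈ 74.537
S = 1000/(4025/54) − 10 = 550/161 in ≈ 3.416 in
Ia = 0.2S: 0.2·3.416 = 0.683 in (exactly 110/161)

S = 550/161 in ≈ 3.416 in; Ia = 110/161 in ≈ 0.683 in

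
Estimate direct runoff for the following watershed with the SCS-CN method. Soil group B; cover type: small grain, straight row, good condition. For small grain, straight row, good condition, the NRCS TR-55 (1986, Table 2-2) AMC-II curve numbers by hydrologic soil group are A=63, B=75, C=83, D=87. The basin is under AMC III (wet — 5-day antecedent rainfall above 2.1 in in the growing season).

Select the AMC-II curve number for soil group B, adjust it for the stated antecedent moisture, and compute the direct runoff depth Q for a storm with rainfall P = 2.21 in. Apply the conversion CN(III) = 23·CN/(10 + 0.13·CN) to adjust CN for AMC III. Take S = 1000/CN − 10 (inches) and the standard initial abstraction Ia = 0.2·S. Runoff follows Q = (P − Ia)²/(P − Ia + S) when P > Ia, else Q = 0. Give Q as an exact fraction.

Q = 175536001/160418100 in ≈ 1.094 in

NRCS table: small grain, straight row, good condition, soil group B → CN(II) = 75
CN(III) from CN(II)=75: (23·75)/(10 + 0.13·75) = 6900/79 ≈ 87.342
Max retention: S = 1000/(6900/79) − 10 = 100/69 in (≈ 1.449 in)
Ia = 0.2S: 0.2·1.449 = 0.290 in (exactly 20/69)
P − Ia = 2.210 − 0.290 = 13249/6900 ≈ 1.920 in (> 0, runoff occurs)
Runoff Q = (P−Ia)²/(P−Ia+S) = (1.920)²/(1.920+1.449) = 175536001/160418100 ≈ 1.094 in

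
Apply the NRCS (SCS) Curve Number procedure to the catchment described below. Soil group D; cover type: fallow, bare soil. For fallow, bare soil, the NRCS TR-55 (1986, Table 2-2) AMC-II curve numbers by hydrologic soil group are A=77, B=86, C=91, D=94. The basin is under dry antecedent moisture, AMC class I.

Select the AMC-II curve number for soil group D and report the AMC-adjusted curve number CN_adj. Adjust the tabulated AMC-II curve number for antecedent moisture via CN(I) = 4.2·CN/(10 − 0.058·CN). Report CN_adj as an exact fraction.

CN_adj = 32900/379 ≈ 86.807

NRCS table: fallow, bare soil, soil group D → CN(II) = 94
Dry (AMC I): CN(I) = 4.2·94/(10 − 0.058·94) = (1974/5)/(1137/250) = 32900/379 ≈ 86.807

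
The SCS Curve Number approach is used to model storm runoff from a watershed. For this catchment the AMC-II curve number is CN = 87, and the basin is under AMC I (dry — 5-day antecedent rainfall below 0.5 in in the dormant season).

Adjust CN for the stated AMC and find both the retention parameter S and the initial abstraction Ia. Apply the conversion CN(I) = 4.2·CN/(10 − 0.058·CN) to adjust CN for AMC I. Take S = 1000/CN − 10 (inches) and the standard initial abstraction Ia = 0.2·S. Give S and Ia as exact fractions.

S = 6500/1827 in ≈ 3.558 in; Ia = 1300/1827 in ≈ 0.712 in

Dry (AMC I): CN(I) = 4.2·87/(10 − 0.058·87) = (1827/5)/(2477/500) = 182700/2477 ≈ 73.759
Max retention: S = 1000/(182700/2477) − 10 = 6500/1827 in (≈ 3.558 in)
Ia = 0.2S: 0.2·3.558 = 0.712 in (exactly 1300/1827)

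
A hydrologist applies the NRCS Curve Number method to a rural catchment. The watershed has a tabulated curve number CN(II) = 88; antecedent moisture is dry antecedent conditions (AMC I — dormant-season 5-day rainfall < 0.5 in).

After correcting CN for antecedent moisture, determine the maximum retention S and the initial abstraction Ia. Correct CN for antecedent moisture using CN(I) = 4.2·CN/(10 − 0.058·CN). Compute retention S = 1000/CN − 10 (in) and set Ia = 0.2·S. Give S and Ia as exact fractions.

S = 250/77 in ≈ 3.247 in; Ia = 50/77 in ≈ 0.649 in

Adjust CN=88 to AMC I: 4.2·88/(10 − 0.058·88) → (1848/5) ÷ (612/125) = 3850/51 ≈ 75.490
Retention S: 1000/CN − 10 with CN=75.490 → S = 250/77 ≈ 3.247 in
Initial abstraction Ia = S/5 = (250/77)/5 = 50/77 ≈ 0.649 in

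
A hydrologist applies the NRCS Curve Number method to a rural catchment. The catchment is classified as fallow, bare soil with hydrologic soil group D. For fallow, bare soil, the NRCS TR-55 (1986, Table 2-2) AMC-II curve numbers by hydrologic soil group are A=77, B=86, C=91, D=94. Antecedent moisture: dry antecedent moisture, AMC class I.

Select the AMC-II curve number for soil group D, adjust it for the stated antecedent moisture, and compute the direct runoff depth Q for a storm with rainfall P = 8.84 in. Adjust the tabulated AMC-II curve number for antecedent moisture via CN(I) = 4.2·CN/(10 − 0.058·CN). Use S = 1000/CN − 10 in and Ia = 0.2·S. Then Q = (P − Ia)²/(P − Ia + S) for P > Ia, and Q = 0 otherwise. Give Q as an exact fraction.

NRCS table: fallow, bare soil, soil group D → CN(II) = 94
Adjust CN=94 to AMC I: 4.2·94/(10 − 0.058·94) → (1974/5) ÷ (1137/250) = 32900/379 ≈ 86.807
S = 1000/(32900/379) − 10 = 500/329 in ≈ 1.520 in
Ia = 0.2·(500/329) = 100/329 in ≈ 0.304 in
P − Ia = 8.840 − 0.304 = 70209/8225 ≈ 8.536 in (> 0, runoff occurs)
Q: (70209/8225)² ÷ (82709/8225) = 4929303681/680281525 in (≈ 7.246 in)

Q = 4929303681/680281525 in ≈ 7.246 in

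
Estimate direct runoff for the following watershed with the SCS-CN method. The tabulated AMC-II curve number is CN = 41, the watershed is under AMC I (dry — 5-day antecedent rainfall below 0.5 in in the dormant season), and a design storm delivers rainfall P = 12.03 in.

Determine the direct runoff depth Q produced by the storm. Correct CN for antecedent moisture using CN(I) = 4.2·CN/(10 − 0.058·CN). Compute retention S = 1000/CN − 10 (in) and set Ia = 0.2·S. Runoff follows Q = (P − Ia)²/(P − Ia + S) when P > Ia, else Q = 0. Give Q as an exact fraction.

Dry (AMC I): CN(I) = 4.2·41/(10 − 0.058·41) = (861/5)/(3811/500) = 86100/3811 ≈ 22.592
Max retention: S = 1000/(86100/3811) − 10 = 29500/861 in (≈ 34.262 in)
Initial abstraction Ia = S/5 = (29500/861)/5 = 5900/861 ≈ 6.852 in
Excess rainfall: 12.030 − 6.852 = 5.178 in; P > Ia so Q > 0
Runoff Q = (P−Ia)²/(P−Ia+S) = (5.178)²/(5.178+34.262) = 198722483089/292376916300 ≈ 0.680 in

Q = 198722483089/292376916300 in ≈ 0.680 in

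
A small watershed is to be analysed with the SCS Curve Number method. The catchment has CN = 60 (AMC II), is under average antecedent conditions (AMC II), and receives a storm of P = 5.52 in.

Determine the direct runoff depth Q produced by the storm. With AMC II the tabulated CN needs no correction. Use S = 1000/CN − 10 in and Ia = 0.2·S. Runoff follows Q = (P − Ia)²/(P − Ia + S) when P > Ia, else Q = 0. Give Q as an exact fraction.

Q = 49298/30525 in ≈ 1.615 in

CN(II) = 60; AMC II needs no correction.
Max retention: S = 1000/60 − 10 = 20/3 in (≈ 6.667 in)
Initial abstraction Ia = S/5 = (20/3)/5 = 4/3 ≈ 1.333 in
Excess rainfall: 5.520 − 1.333 = 4.187 in; P > Ia so Q > 0
Q = (314/75)²/((314/75) + 20/3) = (98596/5625)/(814/75) = 49298/30525 in ≈ 1.615 in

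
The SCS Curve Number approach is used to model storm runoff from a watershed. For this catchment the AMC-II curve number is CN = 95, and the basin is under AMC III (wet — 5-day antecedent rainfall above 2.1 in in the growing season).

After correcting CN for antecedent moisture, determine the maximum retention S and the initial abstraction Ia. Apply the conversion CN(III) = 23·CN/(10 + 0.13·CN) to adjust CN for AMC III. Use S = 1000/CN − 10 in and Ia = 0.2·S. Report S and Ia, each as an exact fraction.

S = 100/437 in ≈ 0.229 in; Ia = 20/437 in ≈ 0.046 in

CN(III) from CN(II)=95: (23·95)/(10 + 0.13·95) = 43700/447 ≈ 97.763
Max retention: S = 1000/(43700/447) − 10 = 100/437 in (≈ 0.229 in)
Initial abstraction Ia = S/5 = (100/437)/5 = 20/437 ≈ 0.046 in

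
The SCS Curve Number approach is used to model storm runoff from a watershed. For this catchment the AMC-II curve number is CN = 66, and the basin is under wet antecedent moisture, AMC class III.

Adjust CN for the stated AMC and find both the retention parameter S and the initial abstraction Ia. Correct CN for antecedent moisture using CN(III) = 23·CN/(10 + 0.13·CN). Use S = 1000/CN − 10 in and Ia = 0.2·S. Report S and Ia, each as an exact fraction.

S = 1700/759 in ≈ 2.240 in; Ia = 340/759 in ≈ 0.448 in

Adjust CN=66 to AMC III: 23·66/(10 + 0.13·66) → 1518 ÷ (929/50) = 75900/929 ≈ 81.701
Retention S: 1000/CN − 10 with CN=81.701 → S = 1700/759 ≈ 2.240 in
Ia = 0.2·(1700/759) = 340/759 in ≈ 0.448 in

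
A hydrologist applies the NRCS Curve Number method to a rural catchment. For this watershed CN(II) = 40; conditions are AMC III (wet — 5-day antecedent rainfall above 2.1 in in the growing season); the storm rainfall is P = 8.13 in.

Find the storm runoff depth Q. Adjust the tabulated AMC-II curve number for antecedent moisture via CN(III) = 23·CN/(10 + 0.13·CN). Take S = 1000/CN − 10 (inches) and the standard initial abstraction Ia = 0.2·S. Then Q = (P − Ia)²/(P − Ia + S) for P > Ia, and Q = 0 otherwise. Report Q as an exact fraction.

Q = 27384289/7845300 in ≈ 3.491 in

CN(III) from CN(II)=40: (23·40)/(10 + 0.13·40) = 1150/19 ≈ 60.526
Max retention: S = 1000/(1150/19) − 10 = 150/23 in (≈ 6.522 in)
Ia = 0.2·(150/23) = 30/23 in ≈ 1.304 in
Excess rainfall: 8.130 − 1.304 = 6.826 in; P > Ia so Q > 0
Runoff Q = (P−Ia)²/(P−Ia+S) = (6.826)²/(6.826+6.522) = 27384289/7845300 ≈ 3.491 in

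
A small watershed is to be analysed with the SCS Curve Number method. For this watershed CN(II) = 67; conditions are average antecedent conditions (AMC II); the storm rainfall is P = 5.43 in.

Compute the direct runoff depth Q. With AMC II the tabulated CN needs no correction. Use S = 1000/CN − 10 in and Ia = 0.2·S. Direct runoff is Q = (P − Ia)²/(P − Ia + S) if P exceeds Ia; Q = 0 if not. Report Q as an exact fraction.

Q = 295635987/140210900 in ≈ 2.109 in

AMC II — tabulated CN = 67 applies directly.
S = 1000/67 − 10 = 330/67 in ≈ 4.925 in
Initial abstraction Ia = S/5 = (330/67)/5 = 66/67 ≈ 0.985 in
Excess rainfall: 5.430 − 0.985 = 4.445 in; P > Ia so Q > 0
Q: (29781/6700)² ÷ (62781/6700) = 295635987/140210900 in (≈ 2.109 in)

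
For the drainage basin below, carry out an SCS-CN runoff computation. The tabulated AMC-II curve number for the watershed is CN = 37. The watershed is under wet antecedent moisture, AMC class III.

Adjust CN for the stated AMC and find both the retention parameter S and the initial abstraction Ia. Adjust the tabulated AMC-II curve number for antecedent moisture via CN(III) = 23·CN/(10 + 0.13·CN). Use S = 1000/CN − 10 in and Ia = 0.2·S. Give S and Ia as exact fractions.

S = 6300/851 in ≈ 7.403 in; Ia = 1260/851 in ≈ 1.481 in

Wet (AMC III): CN(III) = 23·37/(10 + 0.13·37) = 851/(1481/100) = 85100/1481 ≈ 57.461
Max retention: S = 1000/(85100/1481) − 10 = 6300/851 in (≈ 7.403 in)
Ia = 0.2·(6300/851) = 1260/851 in ≈ 1.481 in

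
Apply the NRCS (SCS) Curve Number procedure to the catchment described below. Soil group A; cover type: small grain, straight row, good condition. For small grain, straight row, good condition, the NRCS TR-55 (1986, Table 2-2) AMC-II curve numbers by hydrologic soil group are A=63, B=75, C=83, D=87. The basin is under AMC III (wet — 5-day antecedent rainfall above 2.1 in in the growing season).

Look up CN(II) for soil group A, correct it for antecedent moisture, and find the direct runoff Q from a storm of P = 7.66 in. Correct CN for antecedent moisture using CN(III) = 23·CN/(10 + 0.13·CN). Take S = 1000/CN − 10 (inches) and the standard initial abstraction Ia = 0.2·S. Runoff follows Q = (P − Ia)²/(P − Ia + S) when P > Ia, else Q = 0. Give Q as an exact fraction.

NRCS table: small grain, straight row, good condition, soil group A → CN(II) = 63
CN(III) from CN(II)=63: (23·63)/(10 + 0.13·63) = 144900/1819 ≈ 79.659
Max retention: S = 1000/(144900/1819) − 10 = 3700/1449 in (≈ 2.553 in)
Ia = 0.2·(3700/1449) = 740/1449 in ≈ 0.511 in
Excess rainfall: 7.660 − 0.511 = 7.149 in; P > Ia so Q > 0
Runoff Q = (P−Ia)²/(P−Ia+S) = (7.149)²/(7.149+2.553) = 268289813089/50929959150 ≈ 5.268 in

Q = 268289813089/50929959150 in ≈ 5.268 in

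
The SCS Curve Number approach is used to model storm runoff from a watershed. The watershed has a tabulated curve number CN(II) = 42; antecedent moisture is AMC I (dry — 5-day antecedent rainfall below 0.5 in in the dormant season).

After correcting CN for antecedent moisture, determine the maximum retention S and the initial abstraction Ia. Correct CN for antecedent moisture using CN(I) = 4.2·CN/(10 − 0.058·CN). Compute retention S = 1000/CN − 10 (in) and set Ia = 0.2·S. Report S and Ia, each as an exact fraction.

Adjust CN=42 to AMC I: 4.2·42/(10 − 0.058·42) → (882/5) ÷ (1891/250) = 44100/1891 ≈ 23.321
S = 1000/(44100/1891) − 10 = 14500/441 in ≈ 32.880 in
Ia = 0.2·(14500/441) = 2900/441 in ≈ 6.576 in

S = 14500/441 in ≈ 32.880 in; Ia = 2900/441 in ≈ 6.576 in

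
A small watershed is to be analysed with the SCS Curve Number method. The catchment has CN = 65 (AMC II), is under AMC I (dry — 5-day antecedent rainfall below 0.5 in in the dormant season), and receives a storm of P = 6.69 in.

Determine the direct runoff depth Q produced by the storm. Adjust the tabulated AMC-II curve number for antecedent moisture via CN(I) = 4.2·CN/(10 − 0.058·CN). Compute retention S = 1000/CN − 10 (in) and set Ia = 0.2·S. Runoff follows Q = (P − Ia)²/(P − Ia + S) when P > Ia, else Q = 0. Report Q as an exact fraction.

Q = 258920281/257754900 in ≈ 1.005 in

CN(I) from CN(II)=65: (4.2·65)/(10 − 0.058·65) = 3900/89 ≈ 43.820
Retention S: 1000/CN − 10 with CN=43.820 → S = 500/39 ≈ 12.821 in
Ia = 0.2S: 0.2·12.821 = 2.564 in (exactly 100/39)
Excess rainfall: 6.690 − 2.564 = 4.126 in; P > Ia so Q > 0
Runoff Q = (P−Ia)²/(P−Ia+S) = (4.126)²/(4.126+12.821) = 258920281/257754900 ≈ 1.005 in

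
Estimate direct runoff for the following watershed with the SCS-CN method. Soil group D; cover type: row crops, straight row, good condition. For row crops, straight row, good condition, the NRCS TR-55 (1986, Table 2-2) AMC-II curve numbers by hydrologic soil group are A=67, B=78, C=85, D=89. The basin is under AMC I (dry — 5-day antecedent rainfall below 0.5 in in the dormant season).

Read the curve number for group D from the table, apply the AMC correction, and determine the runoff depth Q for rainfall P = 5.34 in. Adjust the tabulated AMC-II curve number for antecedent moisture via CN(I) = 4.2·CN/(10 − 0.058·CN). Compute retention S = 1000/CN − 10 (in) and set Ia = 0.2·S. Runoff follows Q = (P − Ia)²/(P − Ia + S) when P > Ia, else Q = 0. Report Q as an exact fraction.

NRCS table: row crops, straight row, good condition, soil group D → CN(II) = 89
CN(I) from CN(II)=89: (4.2·89)/(10 − 0.058·89) = 186900/2419 ≈ 77.263
Retention S: 1000/CN − 10 with CN=77.263 → S = 5500/1869 ≈ 2.943 in
Ia = 0.2S: 0.2·2.943 = 0.589 in (exactly 1100/1869)
Since P=5.340 > Ia=0.589: effective rainfall P−Ia = 444023/93450 in
Runoff Q = (P−Ia)²/(P−Ia+S) = (4.751)²/(4.751+2.943) = 197156424529/67192699350 ≈ 2.934 in

Q = 197156424529/67192699350 in ≈ 2.934 in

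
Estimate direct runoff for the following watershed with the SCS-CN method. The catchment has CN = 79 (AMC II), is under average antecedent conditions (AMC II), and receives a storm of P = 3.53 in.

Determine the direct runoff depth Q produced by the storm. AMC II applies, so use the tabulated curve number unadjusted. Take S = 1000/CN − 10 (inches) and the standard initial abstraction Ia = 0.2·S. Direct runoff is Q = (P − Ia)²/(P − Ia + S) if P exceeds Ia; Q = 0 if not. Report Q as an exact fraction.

Q = 561073969/353027300 in ≈ 1.589 in

Average conditions: CN = 79 (no AMC adjustment).
S = 1000/79 − 10 = 210/79 in ≈ 2.658 in
Ia = 0.2·(210/79) = 42/79 in ≈ 0.532 in
Excess rainfall: 3.530 − 0.532 = 2.998 in; P > Ia so Q > 0
Runoff Q = (P−Ia)²/(P−Ia+S) = (2.998)²/(2.998+2.658) = 561073969/353027300 ≈ 1.589 in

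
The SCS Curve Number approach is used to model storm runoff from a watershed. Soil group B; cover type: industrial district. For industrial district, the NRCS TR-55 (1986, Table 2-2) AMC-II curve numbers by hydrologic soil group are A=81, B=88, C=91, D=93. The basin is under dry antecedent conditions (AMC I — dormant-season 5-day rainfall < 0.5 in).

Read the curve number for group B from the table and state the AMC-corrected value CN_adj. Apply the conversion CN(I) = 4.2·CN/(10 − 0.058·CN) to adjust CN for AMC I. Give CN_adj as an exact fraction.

NRCS table: industrial district, soil group B → CN(II) = 88
CN(I) from CN(II)=88: (4.2·88)/(10 − 0.058·88) = 3850/51 ≈ 75.490

CN_adj = 3850/51 ≈ 75.490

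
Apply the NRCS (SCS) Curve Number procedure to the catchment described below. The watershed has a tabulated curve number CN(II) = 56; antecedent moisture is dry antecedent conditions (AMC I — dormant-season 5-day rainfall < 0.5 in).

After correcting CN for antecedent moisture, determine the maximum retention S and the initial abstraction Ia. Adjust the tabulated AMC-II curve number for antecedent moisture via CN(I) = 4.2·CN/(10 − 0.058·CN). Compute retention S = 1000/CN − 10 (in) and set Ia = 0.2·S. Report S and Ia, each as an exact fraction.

CN(I) from CN(II)=56: (4.2·56)/(10 − 0.058·56) = 7350/211 ≈ 34.834
Retention S: 1000/CN − 10 with CN=34.834 → S = 2750/147 ≈ 18.707 in
Ia = 0.2·(2750/147) = 550/147 in ≈ 3.741 in

S = 2750/147 in ≈ 18.707 in; Ia = 550/147 in ≈ 3.741 in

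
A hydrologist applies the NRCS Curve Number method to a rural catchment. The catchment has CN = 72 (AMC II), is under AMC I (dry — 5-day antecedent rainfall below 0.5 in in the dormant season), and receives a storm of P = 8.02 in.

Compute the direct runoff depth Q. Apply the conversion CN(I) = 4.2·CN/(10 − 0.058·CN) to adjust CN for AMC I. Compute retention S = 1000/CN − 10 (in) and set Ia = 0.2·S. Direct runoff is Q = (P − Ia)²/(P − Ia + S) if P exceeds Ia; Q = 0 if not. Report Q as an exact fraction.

Q = 69338929/28116450 in ≈ 2.466 in

Adjust CN=72 to AMC I: 4.2·72/(10 − 0.058·72) → (1512/5) ÷ (728/125) = 675/13 ≈ 51.923
Retention S: 1000/CN − 10 with CN=51.923 → S = 250/27 ≈ 9.259 in
Ia = 0.2S: 0.2·9.259 = 1.852 in (exactly 50/27)
Excess rainfall: 8.020 − 1.852 = 6.168 in; P > Ia so Q > 0
Q = (8327/1350)²/((8327/1350) + 250/27) = (69338929/1822500)/(20827/1350) = 69338929/28116450 in ≈ 2.466 in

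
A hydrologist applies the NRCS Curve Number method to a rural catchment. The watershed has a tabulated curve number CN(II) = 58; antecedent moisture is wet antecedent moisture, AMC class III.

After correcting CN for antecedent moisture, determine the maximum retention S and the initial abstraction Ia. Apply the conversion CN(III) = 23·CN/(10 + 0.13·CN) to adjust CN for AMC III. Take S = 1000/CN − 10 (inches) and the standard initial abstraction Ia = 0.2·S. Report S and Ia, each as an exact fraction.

Adjust CN=58 to AMC III: 23·58/(10 + 0.13·58) → 1334 ÷ (877/50) = 66700/877 ≈ 76.055
S = 1000/(66700/877) − 10 = 2100/667 in ≈ 3.148 in
Ia = 0.2S: 0.2·3.148 = 0.630 in (exactly 420/667)

S = 2100/667 in ≈ 3.148 in; Ia = 420/667 in ≈ 0.630 in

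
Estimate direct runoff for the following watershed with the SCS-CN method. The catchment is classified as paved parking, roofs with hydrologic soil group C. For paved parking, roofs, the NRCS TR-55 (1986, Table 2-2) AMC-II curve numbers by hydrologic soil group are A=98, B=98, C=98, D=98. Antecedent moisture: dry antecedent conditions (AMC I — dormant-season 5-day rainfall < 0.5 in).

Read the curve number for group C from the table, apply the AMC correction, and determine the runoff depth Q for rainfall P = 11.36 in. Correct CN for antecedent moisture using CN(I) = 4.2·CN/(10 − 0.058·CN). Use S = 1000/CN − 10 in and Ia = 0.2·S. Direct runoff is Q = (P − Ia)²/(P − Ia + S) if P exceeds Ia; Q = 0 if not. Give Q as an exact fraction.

Q = 20986737424/1943755275 in ≈ 10.797 in

NRCS table: paved parking, roofs, soil group C → CN(II) = 98
CN(I) from CN(II)=98: (4.2·98)/(10 − 0.058·98) = 102900/1079 ≈ 95.366
Max retention: S = 1000/(102900/1079) − 10 = 500/1029 in (≈ 0.486 in)
Ia = 0.2S: 0.2·0.486 = 0.097 in (exactly 100/1029)
Excess rainfall: 11.360 − 0.097 = 11.263 in; P > Ia so Q > 0
Q: (289736/25725)² ÷ (302236/25725) = 20986737424/1943755275 in (≈ 10.797 in)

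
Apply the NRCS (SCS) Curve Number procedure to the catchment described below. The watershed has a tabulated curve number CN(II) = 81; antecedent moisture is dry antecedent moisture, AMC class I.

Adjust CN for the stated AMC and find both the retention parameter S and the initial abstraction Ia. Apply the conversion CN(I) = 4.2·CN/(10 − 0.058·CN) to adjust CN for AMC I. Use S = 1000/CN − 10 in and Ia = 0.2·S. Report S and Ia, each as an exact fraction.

S = 9500/1701 in ≈ 5.585 in; Ia = 1900/1701 in ≈ 1.117 in

CN(I) from CN(II)=81: (4.2·81)/(10 − 0.058·81) = 170100/2651 ≈ 64.164
S = 1000/(170100/2651) − 10 = 9500/1701 in ≈ 5.585 in
Initial abstraction Ia = S/5 = (9500/1701)/5 = 1900/1701 ≈ 1.117 in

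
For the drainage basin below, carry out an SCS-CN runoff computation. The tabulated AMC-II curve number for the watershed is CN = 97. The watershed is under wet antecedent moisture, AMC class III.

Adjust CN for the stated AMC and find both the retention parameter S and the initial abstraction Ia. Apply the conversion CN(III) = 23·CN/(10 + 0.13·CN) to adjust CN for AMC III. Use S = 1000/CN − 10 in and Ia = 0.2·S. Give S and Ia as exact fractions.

CN(III) from CN(II)=97: (23·97)/(10 + 0.13·97) = 223100/2261 ≈ 98.673
S = 1000/(223100/2261) − 10 = 300/2231 in ≈ 0.134 in
Ia = 0.2S: 0.2·0.134 = 0.027 in (exactly 60/2231)

S = 300/2231 in ≈ 0.134 in; Ia = 60/2231 in ≈ 0.027 in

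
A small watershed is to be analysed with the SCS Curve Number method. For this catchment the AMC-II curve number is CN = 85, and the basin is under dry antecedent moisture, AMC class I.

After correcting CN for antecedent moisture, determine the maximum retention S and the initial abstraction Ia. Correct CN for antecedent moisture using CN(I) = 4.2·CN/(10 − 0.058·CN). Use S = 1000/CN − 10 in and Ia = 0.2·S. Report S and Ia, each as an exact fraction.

CN(I) from CN(II)=85: (4.2·85)/(10 − 0.058·85) = 11900/169 ≈ 70.414
S = 1000/(11900/169) − 10 = 500/119 in ≈ 4.202 in
Ia = 0.2·(500/119) = 100/119 in ≈ 0.840 in

S = 500/119 in ≈ 4.202 in; Ia = 100/119 in ≈ 0.840 in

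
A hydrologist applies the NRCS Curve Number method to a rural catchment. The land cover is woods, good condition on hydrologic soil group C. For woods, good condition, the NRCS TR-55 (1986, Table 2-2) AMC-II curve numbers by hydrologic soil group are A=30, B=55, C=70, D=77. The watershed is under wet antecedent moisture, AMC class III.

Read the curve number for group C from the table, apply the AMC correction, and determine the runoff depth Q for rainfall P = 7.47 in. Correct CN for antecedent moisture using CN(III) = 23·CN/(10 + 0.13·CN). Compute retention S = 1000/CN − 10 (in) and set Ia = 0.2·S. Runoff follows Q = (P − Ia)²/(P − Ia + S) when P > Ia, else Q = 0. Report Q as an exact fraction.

Q = 4352315763/774232900 in ≈ 5.621 in

NRCS table: woods, good condition, soil group C → CN(II) = 70
Wet (AMC III): CN(III) = 23·70/(10 + 0.13·70) = 1610/(191/10) = 16100/191 ≈ 84.293
S = 1000/(16100/191) − 10 = 300/161 in ≈ 1.863 in
Ia = 0.2·(300/161) = 60/161 in ≈ 0.373 in
P − Ia = 7.470 − 0.373 = 114267/16100 ≈ 7.097 in (> 0, runoff occurs)
Q: (114267/16100)² ÷ (144267/16100) = 4352315763/774232900 in (≈ 5.621 in)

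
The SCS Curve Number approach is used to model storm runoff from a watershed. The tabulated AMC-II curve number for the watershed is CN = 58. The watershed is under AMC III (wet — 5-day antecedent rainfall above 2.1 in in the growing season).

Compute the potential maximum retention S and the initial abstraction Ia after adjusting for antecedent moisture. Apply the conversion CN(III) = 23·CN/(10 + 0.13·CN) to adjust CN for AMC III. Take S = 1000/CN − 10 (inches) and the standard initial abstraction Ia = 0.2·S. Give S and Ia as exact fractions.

S = 2100/667 in ≈ 3.148 in; Ia = 420/667 in ≈ 0.630 in

CN(III) from CN(II)=58: (23·58)/(10 + 0.13·58) = 66700/877 ≈ 76.055
S = 1000/(66700/877) − 10 = 2100/667 in ≈ 3.148 in
Initial abstraction Ia = S/5 = (2100/667)/5 = 420/667 ≈ 0.630 in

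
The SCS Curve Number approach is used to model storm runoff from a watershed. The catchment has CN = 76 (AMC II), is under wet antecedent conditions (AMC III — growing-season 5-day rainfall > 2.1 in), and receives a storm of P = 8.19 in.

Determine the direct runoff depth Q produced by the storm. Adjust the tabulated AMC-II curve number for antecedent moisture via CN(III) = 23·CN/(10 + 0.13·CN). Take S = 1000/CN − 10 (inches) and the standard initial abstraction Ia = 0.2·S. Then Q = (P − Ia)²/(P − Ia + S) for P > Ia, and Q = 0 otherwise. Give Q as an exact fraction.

Q = 39882961803/5912653700 in ≈ 6.745 in

Wet (AMC III): CN(III) = 23·76/(10 + 0.13·76) = 1748/(497/25) = 43700/497 ≈ 87.928
S = 1000/(43700/497) − 10 = 600/437 in ≈ 1.373 in
Ia = 0.2·(600/437) = 120/437 in ≈ 0.275 in
Since P=8.190 > Ia=0.275: effective rainfall P−Ia = 345903/43700 in
Q = (345903/43700)²/((345903/43700) + 600/437) = (119648885409/1909690000)/(405903/43700) = 39882961803/5912653700 in ≈ 6.745 in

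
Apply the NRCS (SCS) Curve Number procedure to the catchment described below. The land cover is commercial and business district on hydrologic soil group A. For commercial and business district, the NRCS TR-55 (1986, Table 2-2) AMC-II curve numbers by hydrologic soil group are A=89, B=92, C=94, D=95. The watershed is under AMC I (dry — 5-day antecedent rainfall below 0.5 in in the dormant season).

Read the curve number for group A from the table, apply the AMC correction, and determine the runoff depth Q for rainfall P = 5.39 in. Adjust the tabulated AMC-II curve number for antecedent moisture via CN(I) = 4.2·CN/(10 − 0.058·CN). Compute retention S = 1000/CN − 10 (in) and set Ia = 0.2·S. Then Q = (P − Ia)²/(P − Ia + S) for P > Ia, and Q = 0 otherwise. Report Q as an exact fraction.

Q = 73210055171/24592488900 in ≈ 2.977 in

NRCS table: commercial and business district, soil group A → CN(II) = 89
Adjust CN=89 to AMC I: 4.2·89/(10 − 0.058·89) → (1869/5) ÷ (2419/500) = 186900/2419 ≈ 77.263
S = 1000/(186900/2419) − 10 = 5500/1869 in ≈ 2.943 in
Ia = 0.2S: 0.2·2.943 = 0.589 in (exactly 1100/1869)
P − Ia = 5.390 − 0.589 = 897391/186900 ≈ 4.801 in (> 0, runoff occurs)
Runoff Q = (P−Ia)²/(P−Ia+S) = (4.801)²/(4.801+2.943) = 73210055171/24592488900 ≈ 2.977 in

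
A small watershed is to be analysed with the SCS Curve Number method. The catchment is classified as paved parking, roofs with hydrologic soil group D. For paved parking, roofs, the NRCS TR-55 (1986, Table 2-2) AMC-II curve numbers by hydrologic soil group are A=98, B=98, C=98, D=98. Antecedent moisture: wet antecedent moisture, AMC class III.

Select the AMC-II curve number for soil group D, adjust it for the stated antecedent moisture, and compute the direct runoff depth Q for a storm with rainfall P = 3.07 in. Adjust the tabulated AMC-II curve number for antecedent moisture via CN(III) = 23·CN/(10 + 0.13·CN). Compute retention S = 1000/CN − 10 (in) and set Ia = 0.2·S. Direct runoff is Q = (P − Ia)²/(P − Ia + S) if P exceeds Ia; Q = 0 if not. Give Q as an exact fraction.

NRCS table: paved parking, roofs, soil group D → CN(II) = 98
CN(III) from CN(II)=98: (23·98)/(10 + 0.13·98) = 112700/1137 ≈ 99.120
S = 1000/(112700/1137) − 10 = 100/1127 in ≈ 0.089 in
Ia = 0.2·(100/1127) = 20/1127 in ≈ 0.018 in
Since P=3.070 > Ia=0.018: effective rainfall P−Ia = 343989/112700 in
Runoff Q = (P−Ia)²/(P−Ia+S) = (3.052)²/(3.052+0.089) = 118328432121/39894560300 ≈ 2.966 in

Q = 118328432121/39894560300 in ≈ 2.966 in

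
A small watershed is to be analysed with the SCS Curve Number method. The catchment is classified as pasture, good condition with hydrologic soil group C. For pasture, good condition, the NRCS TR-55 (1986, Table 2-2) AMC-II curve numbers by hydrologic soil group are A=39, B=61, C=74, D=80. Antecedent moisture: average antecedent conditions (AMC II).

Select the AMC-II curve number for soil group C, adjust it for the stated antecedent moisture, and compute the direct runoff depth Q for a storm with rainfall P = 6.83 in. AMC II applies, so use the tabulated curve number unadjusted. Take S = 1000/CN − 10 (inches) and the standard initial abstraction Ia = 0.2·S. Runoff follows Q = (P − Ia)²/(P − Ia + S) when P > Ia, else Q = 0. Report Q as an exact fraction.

NRCS table: pasture, good condition, soil group C → CN(II) = 74
CN(II) = 74; AMC II needs no correction.
Max retention: S = 1000/74 − 10 = 130/37 in (≈ 3.514 in)
Ia = 0.2·(130/37) = 26/37 in ≈ 0.703 in
Excess rainfall: 6.830 − 0.703 = 6.127 in; P > Ia so Q > 0
Runoff Q = (P−Ia)²/(P−Ia+S) = (6.127)²/(6.127+3.514) = 513974241/131982700 ≈ 3.894 in

Q = 513974241/131982700 in ≈ 3.894 in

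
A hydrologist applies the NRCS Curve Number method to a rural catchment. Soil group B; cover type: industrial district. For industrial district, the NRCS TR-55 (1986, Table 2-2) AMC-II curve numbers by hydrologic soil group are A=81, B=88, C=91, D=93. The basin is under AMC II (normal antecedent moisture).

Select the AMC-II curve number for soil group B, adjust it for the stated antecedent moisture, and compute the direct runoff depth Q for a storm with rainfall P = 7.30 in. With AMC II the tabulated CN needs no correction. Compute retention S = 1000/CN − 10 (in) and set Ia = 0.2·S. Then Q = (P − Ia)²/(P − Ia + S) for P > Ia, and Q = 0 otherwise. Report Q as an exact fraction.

NRCS table: industrial district, soil group B → CN(II) = 88
AMC II — tabulated CN = 88 applies directly.
S = 1000/88 − 10 = 15/11 in ≈ 1.364 in
Ia = 0.2S: 0.2·1.364 = 0.273 in (exactly 3/11)
Excess rainfall: 7.300 − 0.273 = 7.027 in; P > Ia so Q > 0
Q = (773/110)²/((773/110) + 15/11) = (597529/12100)/(923/110) = 597529/101530 in ≈ 5.885 in

Q = 597529/101530 in ≈ 5.885 in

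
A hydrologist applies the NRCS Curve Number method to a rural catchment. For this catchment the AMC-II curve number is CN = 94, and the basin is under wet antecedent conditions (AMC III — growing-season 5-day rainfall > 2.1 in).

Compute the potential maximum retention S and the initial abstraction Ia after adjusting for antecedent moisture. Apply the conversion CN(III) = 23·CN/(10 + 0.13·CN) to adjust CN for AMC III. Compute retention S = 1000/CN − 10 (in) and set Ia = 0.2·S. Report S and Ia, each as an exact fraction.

Adjust CN=94 to AMC III: 23·94/(10 + 0.13·94) → 2162 ÷ (1111/50) = 108100/1111 ≈ 97.300
Retention S: 1000/CN − 10 with CN=97.300 → S = 300/1081 ≈ 0.278 in
Ia = 0.2·(300/1081) = 60/1081 in ≈ 0.056 in

S = 300/1081 in ≈ 0.278 in; Ia = 60/1081 in ≈ 0.056 in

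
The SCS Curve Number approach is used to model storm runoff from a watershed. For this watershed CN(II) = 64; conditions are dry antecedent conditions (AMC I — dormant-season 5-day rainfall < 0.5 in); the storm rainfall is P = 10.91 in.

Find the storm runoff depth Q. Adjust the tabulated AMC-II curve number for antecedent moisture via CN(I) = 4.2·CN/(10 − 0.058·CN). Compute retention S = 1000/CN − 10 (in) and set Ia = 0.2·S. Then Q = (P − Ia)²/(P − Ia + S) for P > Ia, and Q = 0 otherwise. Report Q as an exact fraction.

Q = 8300161/2648975 in ≈ 3.133 in

CN(I) from CN(II)=64: (4.2·64)/(10 − 0.058·64) = 5600/131 ≈ 42.748
Max retention: S = 1000/(5600/131) − 10 = 375/28 in (≈ 13.393 in)
Initial abstraction Ia = S/5 = (375/28)/5 = 75/28 ≈ 2.679 in
Excess rainfall: 10.910 − 2.679 = 8.231 in; P > Ia so Q > 0
Q = (2881/350)²/((2881/350) + 375/28) = (8300161/122500)/(15137/700) = 8300161/2648975 in ≈ 3.133 in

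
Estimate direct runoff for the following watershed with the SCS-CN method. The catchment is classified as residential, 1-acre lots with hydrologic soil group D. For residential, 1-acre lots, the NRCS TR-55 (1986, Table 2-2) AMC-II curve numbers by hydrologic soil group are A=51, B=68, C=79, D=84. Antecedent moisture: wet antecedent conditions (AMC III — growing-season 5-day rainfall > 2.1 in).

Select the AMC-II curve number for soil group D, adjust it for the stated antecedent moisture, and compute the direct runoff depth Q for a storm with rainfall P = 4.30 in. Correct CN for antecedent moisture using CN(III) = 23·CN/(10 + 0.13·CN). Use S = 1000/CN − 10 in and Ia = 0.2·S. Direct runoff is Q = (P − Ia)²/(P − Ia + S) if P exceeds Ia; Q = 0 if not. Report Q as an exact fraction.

NRCS table: residential, 1-acre lots, soil group D → CN(II) = 84
CN(III) from CN(II)=84: (23·84)/(10 + 0.13·84) = 48300/523 ≈ 92.352
Max retention: S = 1000/(48300/523) − 10 = 400/483 in (≈ 0.828 in)
Ia = 0.2S: 0.2·0.828 = 0.166 in (exactly 80/483)
Excess rainfall: 4.300 − 0.166 = 4.134 in; P > Ia so Q > 0
Runoff Q = (P−Ia)²/(P−Ia+S) = (4.134)²/(4.134+0.828) = 398760961/115770270 ≈ 3.444 in

Q = 398760961/115770270 in ≈ 3.444 in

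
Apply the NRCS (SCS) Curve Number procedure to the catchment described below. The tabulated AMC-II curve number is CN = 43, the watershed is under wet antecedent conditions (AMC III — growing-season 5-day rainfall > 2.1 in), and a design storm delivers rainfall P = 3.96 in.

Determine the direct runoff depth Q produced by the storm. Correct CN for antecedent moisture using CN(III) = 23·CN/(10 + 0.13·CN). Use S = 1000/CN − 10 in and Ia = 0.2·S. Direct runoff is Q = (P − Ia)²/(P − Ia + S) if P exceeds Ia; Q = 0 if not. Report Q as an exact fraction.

Wet (AMC III): CN(III) = 23·43/(10 + 0.13·43) = 989/(1559/100) = 98900/1559 ≈ 63.438
Retention S: 1000/CN − 10 with CN=63.438 → S = 5700/989 ≈ 5.763 in
Initial abstraction Ia = S/5 = (5700/989)/5 = 1140/989 ≈ 1.153 in
Since P=3.960 > Ia=1.153: effective rainfall P−Ia = 69411/24725 in
Q: (69411/24725)² ÷ (211911/24725) = 1605962307/1746499825 in (≈ 0.920 in)

Q = 1605962307/1746499825 in ≈ 0.920 in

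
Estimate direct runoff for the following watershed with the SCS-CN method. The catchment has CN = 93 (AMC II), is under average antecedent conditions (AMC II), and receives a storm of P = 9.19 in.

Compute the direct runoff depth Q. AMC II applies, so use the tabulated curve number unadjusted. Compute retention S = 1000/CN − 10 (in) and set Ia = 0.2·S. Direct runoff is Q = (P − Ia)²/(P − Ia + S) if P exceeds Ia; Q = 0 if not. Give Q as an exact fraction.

Q = 7067260489/846923100 in ≈ 8.345 in

Average conditions: CN = 93 (no AMC adjustment).
Retention S: 1000/CN − 10 with CN=93.000 → S = 70/93 ≈ 0.753 in
Ia = 0.2·(70/93) = 14/93 in ≈ 0.151 in
Excess rainfall: 9.190 − 0.151 = 9.039 in; P > Ia so Q > 0
Q = (84067/9300)²/((84067/9300) + 70/93) = (7067260489/86490000)/(91067/9300) = 7067260489/846923100 in ≈ 8.345 in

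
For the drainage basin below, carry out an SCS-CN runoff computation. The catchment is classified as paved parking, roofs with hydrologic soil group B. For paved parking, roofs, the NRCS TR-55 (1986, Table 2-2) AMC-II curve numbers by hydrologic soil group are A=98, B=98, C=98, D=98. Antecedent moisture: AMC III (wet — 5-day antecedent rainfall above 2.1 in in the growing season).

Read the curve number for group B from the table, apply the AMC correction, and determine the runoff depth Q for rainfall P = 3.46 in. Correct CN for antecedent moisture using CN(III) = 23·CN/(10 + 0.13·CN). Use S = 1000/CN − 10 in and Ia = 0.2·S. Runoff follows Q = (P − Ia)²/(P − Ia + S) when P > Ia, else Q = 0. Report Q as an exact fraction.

NRCS table: paved parking, roofs, soil group B → CN(II) = 98
Adjust CN=98 to AMC III: 23·98/(10 + 0.13·98) → 2254 ÷ (1137/50) = 112700/1137 ≈ 99.120
S = 1000/(112700/1137) − 10 = 100/1127 in ≈ 0.089 in
Ia = 0.2S: 0.2·0.089 = 0.018 in (exactly 20/1127)
P − Ia = 3.460 − 0.018 = 193971/56350 ≈ 3.442 in (> 0, runoff occurs)
Q: (193971/56350)² ÷ (198971/56350) = 37624748841/11212015850 in (≈ 3.356 in)

Q = 37624748841/11212015850 in ≈ 3.356 in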